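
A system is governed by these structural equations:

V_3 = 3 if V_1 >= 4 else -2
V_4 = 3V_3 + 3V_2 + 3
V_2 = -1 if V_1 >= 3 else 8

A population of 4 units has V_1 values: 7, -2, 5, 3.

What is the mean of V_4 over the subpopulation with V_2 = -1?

4

Observing V_2=-1 restricts to units where V_2's equation naturally yields -1: V_1 ∈ {7, 5, 3}. In that subpopulation V_4 = 9, 9, -6, mean 4.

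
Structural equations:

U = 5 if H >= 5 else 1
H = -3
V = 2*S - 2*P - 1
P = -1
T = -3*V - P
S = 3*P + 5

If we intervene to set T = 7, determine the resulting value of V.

5

do(T=7) replaces the equation T = -3*V - P with the constant T = 7.
Since V is not a descendant of the intervened variable, it is unaffected.
S = 3*P + 5  [with P=-1]  = 2
V = 2*S - 2*P - 1  [with S=2, P=-1]  = 5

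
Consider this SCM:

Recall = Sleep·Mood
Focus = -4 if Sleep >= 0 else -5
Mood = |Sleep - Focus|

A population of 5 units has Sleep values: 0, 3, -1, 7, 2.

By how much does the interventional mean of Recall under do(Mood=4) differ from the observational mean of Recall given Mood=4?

10.8

Every unit gets Mood=4 under the intervention. Recall values become 0, 12, -4, 28, 8; E[Recall|do(Mood=4)] = 8.8.
Conditioning on Mood=4 selects the 2 unit(s) with Sleep ∈ {0, -1}. Their Recall values: 0, -4. Mean = -2.
Difference = 8.8 − (-2) = 10.8.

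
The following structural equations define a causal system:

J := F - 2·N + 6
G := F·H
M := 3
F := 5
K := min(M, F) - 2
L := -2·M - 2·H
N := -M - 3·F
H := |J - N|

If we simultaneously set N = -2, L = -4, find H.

17

The joint intervention fixes N = -2, L = -4, removing each variable's own equation.
J = F - 2·N + 6  [with F=5, N=-2]  = 15
H = |J - N|  [with J=15, N=-2]  = 17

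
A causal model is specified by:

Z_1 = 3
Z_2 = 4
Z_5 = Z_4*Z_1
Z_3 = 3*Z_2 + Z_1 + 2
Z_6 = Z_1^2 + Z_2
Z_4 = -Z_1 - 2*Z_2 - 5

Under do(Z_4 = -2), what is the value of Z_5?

-6

Intervening sets Z_4 = -2 and removes its equation (Z_4 = -Z_1 - 2*Z_2 - 5).
Z_5 = Z_4*Z_1  [with Z_4=-2, Z_1=3]  = -6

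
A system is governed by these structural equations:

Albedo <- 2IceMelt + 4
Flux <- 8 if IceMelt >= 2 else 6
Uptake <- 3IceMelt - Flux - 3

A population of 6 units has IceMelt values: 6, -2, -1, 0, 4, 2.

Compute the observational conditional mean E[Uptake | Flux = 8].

1

Observing Flux=8 restricts to units where Flux's equation naturally yields 8: IceMelt ∈ {6, 4, 2}. In that subpopulation Uptake = 7, 1, -5, mean 1.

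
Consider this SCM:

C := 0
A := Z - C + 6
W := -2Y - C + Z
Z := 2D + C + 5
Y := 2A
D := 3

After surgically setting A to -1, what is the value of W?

15

Under do(A=-1), the mechanism A := Z - C + 6 is discarded; A is fixed at -1.
Z = 2D + C + 5  [with D=3, C=0]  = 11
Y = 2A  [with A=-1]  = -2
W = -2Y - C + Z  [with Y=-2, C=0, Z=11]  = 15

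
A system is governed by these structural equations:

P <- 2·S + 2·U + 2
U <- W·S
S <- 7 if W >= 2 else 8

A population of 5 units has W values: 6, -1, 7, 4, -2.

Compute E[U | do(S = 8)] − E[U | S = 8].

34.4

do(S=8) breaks S's dependence on W. With S=8 fixed, U across the units is 48, -8, 56, 32, -16, mean 22.4.
E[U|S=8] averages over only the 2 units with S=8 (W = -1, -2): U = -8, -16, mean -12.
Difference = 22.4 − (-12) = 34.4.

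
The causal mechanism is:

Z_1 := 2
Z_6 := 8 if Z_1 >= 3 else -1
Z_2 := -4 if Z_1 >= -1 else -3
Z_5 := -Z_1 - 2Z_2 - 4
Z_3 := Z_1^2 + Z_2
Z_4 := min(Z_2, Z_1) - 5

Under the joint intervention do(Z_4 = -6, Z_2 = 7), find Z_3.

11

Setting Z_4 = -6, Z_2 = 7 by intervention discards those variables' equations.
Z_3 = Z_1^2 + Z_2  [with Z_1=2, Z_2=7]  = 11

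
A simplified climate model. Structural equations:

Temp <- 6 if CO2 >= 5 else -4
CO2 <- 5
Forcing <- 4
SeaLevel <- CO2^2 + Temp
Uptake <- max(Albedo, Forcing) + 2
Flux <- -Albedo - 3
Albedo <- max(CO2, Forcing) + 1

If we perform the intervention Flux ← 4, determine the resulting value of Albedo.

do(Flux=4) replaces the equation Flux <- -Albedo - 3 with the constant Flux = 4.
No directed path runs from Flux to Albedo, so Albedo keeps its natural value.
Albedo = max(CO2, Forcing) + 1  [with CO2=5, Forcing=4]  = 6

6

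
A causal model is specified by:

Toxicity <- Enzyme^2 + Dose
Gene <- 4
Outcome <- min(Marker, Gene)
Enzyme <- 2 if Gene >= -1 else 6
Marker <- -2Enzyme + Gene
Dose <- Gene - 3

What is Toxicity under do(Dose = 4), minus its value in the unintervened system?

do(Dose=4) replaces the equation Dose <- Gene - 3 with the constant Dose = 4.
Enzyme = 2 if Gene >= -1 else 6  [with Gene=4]  = 2
Toxicity = Enzyme^2 + Dose  [with Enzyme=2, Dose=4]  = 8
Without intervention: Dose = Gene - 3  [with Gene=4]  = 1; Enzyme = 2 if Gene >= -1 else 6  [with Gene=4]  = 2; Toxicity = Enzyme^2 + Dose  [with Enzyme=2, Dose=1]  = 5.
Change = 8 − 5 = 3.

3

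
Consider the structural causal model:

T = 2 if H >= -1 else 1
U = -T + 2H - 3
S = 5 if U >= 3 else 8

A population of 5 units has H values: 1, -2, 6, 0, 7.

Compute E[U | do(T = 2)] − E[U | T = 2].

Under do(T=2), T's equation is replaced by T=2 for every unit. Per-unit U: -3, -9, 7, -5, 9. Mean = -0.2.
Conditioning on T=2 selects the 4 unit(s) with H ∈ {1, 6, 0, 7}. Their U values: -3, 7, -5, 9. Mean = 2.
Difference = -0.2 − 2 = -2.2.

-2.2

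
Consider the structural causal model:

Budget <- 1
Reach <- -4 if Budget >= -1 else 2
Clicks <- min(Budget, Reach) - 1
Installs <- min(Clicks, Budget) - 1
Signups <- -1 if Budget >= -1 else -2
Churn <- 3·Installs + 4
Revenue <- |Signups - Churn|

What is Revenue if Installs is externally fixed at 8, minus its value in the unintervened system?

The intervention breaks the incoming arrows to Installs: Installs <- min(Clicks, Budget) - 1 no longer applies, and Installs = 8.
Signups = -1 if Budget >= -1 else -2  [with Budget=1]  = -1
Churn = 3·Installs + 4  [with Installs=8]  = 28
Revenue = |Signups - Churn|  [with Signups=-1, Churn=28]  = 29
Without intervention: Reach = -4 if Budget >= -1 else 2  [with Budget=1]  = -4; Clicks = min(Budget, Reach) - 1  [with Budget=1, Reach=-4]  = -5; Installs = min(Clicks, Budget) - 1  [with Clicks=-5, Budget=1]  = -6; Signups = -1 if Budget >= -1 else -2  [with Budget=1]  = -1; Churn = 3·Installs + 4  [with Installs=-6]  = -14; Revenue = |Signups - Churn|  [with Signups=-1, Churn=-14]  = 13.
Change = 29 − 13 = 16.

16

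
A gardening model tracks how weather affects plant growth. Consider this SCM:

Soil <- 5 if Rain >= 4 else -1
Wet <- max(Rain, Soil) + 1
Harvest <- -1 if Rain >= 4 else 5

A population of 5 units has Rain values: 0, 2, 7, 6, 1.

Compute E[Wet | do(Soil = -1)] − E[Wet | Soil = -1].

Under do(Soil=-1), Soil's equation is replaced by Soil=-1 for every unit. Per-unit Wet: 1, 3, 8, 7, 2. Mean = 4.2.
Conditioning on Soil=-1 selects the 3 unit(s) with Rain ∈ {0, 2, 1}. Their Wet values: 1, 3, 2. Mean = 2.
Difference = 4.2 − 2 = 2.2.

2.2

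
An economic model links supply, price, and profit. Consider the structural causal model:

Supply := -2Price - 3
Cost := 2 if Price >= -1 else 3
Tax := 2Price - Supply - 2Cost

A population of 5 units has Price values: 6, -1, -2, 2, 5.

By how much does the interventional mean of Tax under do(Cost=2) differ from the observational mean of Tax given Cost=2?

The intervention sets Cost=2 in all 5 units regardless of Price. Recomputing Tax per unit gives 23, -5, -9, 7, 19; average 7.
E[Tax|Cost=2] averages over only the 4 units with Cost=2 (Price = 6, -1, 2, 5): Tax = 23, -5, 7, 19, mean 11.
Difference = 7 − 11 = -4.

-4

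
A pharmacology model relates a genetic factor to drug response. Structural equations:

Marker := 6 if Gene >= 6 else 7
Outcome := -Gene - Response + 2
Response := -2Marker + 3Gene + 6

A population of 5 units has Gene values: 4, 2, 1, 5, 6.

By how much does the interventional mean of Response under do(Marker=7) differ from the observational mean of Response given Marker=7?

The intervention sets Marker=7 in all 5 units regardless of Gene. Recomputing Response per unit gives 4, -2, -5, 7, 10; average 2.8.
Conditioning on Marker=7 selects the 4 unit(s) with Gene ∈ {4, 2, 1, 5}. Their Response values: 4, -2, -5, 7. Mean = 1.
Difference = 2.8 − 1 = 1.8.

1.8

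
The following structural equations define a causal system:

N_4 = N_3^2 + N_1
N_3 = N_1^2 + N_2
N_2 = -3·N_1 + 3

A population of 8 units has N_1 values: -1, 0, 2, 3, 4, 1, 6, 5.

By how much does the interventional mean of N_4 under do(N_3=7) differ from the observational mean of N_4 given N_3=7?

1

Every unit gets N_3=7 under the intervention. N_4 values become 48, 49, 51, 52, 53, 50, 55, 54; E[N_4|do(N_3=7)] = 51.5.
E[N_4|N_3=7] averages over only the 2 units with N_3=7 (N_1 = -1, 4): N_4 = 48, 53, mean 50.5.
Difference = 51.5 − 50.5 = 1.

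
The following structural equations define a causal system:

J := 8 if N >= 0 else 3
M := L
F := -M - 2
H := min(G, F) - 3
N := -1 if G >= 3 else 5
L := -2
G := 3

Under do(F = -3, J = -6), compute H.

Under do(F = -3, J = -6), each intervened variable's structural equation is replaced by its fixed value.
H = min(G, F) - 3  [with G=3, F=-3]  = -6

-6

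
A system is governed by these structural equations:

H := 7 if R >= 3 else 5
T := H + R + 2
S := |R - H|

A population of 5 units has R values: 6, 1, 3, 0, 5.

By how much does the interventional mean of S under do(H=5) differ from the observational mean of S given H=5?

Every unit gets H=5 under the intervention. S values become 1, 4, 2, 5, 0; E[S|do(H=5)] = 2.4.
E[S|H=5] averages over only the 2 units with H=5 (R = 1, 0): S = 4, 5, mean 4.5.
Difference = 2.4 − 4.5 = -2.1.

-2.1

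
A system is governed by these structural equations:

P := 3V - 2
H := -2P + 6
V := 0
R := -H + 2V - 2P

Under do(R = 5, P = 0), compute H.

6

Setting R = 5, P = 0 by intervention discards those variables' equations.
H = -2P + 6  [with P=0]  = 6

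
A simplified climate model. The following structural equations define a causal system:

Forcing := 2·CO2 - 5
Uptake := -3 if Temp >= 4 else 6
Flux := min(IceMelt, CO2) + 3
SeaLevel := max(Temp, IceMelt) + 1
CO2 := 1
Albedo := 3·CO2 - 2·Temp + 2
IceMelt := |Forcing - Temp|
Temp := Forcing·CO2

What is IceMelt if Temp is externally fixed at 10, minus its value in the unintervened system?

The intervention breaks the incoming arrows to Temp: Temp := Forcing·CO2 no longer applies, and Temp = 10.
Forcing = 2·CO2 - 5  [with CO2=1]  = -3
IceMelt = |Forcing - Temp|  [with Forcing=-3, Temp=10]  = 13
Without intervention: Forcing = 2·CO2 - 5  [with CO2=1]  = -3; Temp = Forcing·CO2  [with Forcing=-3, CO2=1]  = -3; IceMelt = |Forcing - Temp|  [with Forcing=-3, Temp=-3]  = 0.
Change = 13 − 0 = 13.

13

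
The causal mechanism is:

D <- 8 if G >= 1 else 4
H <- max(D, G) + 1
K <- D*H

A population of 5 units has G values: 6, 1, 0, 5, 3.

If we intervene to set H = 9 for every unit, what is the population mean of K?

64.8

Under do(H=9), H's equation is replaced by H=9 for every unit. Per-unit K: 72, 72, 36, 72, 72. Mean = 64.8.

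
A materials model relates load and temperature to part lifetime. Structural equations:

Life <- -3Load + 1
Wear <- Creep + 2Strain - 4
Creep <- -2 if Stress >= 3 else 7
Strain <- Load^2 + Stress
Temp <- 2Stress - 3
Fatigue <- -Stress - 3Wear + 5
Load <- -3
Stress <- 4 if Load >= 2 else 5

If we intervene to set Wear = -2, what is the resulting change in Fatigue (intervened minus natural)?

72

Intervening sets Wear = -2 and removes its equation (Wear <- Creep + 2Strain - 4).
Stress = 4 if Load >= 2 else 5  [with Load=-3]  = 5
Fatigue = -Stress - 3Wear + 5  [with Stress=5, Wear=-2]  = 6
Without intervention: Stress = 4 if Load >= 2 else 5  [with Load=-3]  = 5; Strain = Load^2 + Stress  [with Load=-3, Stress=5]  = 14; Creep = -2 if Stress >= 3 else 7  [with Stress=5]  = -2; Wear = Creep + 2Strain - 4  [with Creep=-2, Strain=14]  = 22; Fatigue = -Stress - 3Wear + 5  [with Stress=5, Wear=22]  = -66.
Change = 6 − (-66) = 72.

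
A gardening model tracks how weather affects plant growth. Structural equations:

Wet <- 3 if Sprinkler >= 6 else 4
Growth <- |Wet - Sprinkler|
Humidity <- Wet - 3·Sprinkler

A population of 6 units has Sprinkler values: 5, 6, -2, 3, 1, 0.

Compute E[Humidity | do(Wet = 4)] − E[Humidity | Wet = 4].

do(Wet=4) breaks Wet's dependence on Sprinkler. With Wet=4 fixed, Humidity across the units is -11, -14, 10, -5, 1, 4, mean -2.5.
Observing Wet=4 restricts to units where Wet's equation naturally yields 4: Sprinkler ∈ {5, -2, 3, 1, 0}. In that subpopulation Humidity = -11, 10, -5, 1, 4, mean -0.2.
Difference = -2.5 − (-0.2) = -2.3.

-2.3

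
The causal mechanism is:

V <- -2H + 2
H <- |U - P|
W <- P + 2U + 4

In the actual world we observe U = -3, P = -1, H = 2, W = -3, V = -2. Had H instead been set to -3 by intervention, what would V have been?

do(H=-3) replaces the equation H <- |U - P| with the constant H = -3.
V = -2H + 2  [with H=-3]  = 8

8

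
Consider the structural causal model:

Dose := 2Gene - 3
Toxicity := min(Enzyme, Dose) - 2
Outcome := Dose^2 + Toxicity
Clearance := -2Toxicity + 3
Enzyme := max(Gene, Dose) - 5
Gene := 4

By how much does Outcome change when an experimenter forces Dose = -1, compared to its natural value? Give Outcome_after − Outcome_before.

-25

Under do(Dose=-1), the mechanism Dose := 2Gene - 3 is discarded; Dose is fixed at -1.
Enzyme = max(Gene, Dose) - 5  [with Gene=4, Dose=-1]  = -1
Toxicity = min(Enzyme, Dose) - 2  [with Enzyme=-1, Dose=-1]  = -3
Outcome = Dose^2 + Toxicity  [with Dose=-1, Toxicity=-3]  = -2
Without intervention: Dose = 2Gene - 3  [with Gene=4]  = 5; Enzyme = max(Gene, Dose) - 5  [with Gene=4, Dose=5]  = 0; Toxicity = min(Enzyme, Dose) - 2  [with Enzyme=0, Dose=5]  = -2; Outcome = Dose^2 + Toxicity  [with Dose=5, Toxicity=-2]  = 23.
Change = -2 − 23 = -25.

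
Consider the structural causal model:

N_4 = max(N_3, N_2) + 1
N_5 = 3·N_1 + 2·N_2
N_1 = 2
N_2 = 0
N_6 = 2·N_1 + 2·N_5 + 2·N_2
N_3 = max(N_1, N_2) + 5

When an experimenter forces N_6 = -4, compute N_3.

do(N_6=-4) replaces the equation N_6 = 2·N_1 + 2·N_5 + 2·N_2 with the constant N_6 = -4.
N_3 is not downstream of the intervention, so its value is determined by the original equations.
N_3 = max(N_1, N_2) + 5  [with N_1=2, N_2=0]  = 7

7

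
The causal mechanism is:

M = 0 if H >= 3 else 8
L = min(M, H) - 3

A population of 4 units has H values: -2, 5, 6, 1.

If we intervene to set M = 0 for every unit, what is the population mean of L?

-3.5

Every unit gets M=0 under the intervention. L values become -5, -3, -3, -3; E[L|do(M=0)] = -3.5.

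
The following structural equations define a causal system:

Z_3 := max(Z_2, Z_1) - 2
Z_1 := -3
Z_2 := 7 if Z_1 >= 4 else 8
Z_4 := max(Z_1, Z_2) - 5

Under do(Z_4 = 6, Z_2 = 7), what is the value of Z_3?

5

Setting Z_4 = 6, Z_2 = 7 by intervention discards those variables' equations.
Z_3 = max(Z_2, Z_1) - 2  [with Z_2=7, Z_1=-3]  = 5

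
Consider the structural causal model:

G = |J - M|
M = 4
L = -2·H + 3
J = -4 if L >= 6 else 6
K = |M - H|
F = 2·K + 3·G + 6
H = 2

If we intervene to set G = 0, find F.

Under do(G=0), the mechanism G = |J - M| is discarded; G is fixed at 0.
K = |M - H|  [with M=4, H=2]  = 2
F = 2·K + 3·G + 6  [with K=2, G=0]  = 10

10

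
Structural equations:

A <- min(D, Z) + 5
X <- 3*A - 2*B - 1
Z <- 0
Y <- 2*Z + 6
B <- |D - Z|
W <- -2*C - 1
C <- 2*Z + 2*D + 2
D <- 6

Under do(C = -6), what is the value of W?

do(C=-6) replaces the equation C <- 2*Z + 2*D + 2 with the constant C = -6.
W = -2*C - 1  [with C=-6]  = 11

11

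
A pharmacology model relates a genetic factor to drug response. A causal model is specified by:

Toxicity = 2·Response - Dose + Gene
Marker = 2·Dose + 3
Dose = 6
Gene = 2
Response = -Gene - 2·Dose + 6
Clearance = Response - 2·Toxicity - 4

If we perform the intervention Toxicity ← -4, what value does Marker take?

do(Toxicity=-4) replaces the equation Toxicity = 2·Response - Dose + Gene with the constant Toxicity = -4.
Marker is not downstream of the intervention, so its value is determined by the original equations.
Marker = 2·Dose + 3  [with Dose=6]  = 15

15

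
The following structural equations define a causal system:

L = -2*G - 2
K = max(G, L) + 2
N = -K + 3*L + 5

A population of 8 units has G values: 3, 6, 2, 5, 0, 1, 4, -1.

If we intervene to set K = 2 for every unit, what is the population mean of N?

do(K=2) breaks K's dependence on G. With K=2 fixed, N across the units is -21, -39, -15, -33, -3, -9, -27, 3, mean -18.

-18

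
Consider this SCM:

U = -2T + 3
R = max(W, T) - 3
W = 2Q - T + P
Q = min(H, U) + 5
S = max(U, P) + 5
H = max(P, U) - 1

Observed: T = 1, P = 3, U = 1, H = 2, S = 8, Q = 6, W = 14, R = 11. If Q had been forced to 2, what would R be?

3

Intervening sets Q = 2 and removes its equation (Q = min(H, U) + 5).
W = 2Q - T + P  [with Q=2, T=1, P=3]  = 6
R = max(W, T) - 3  [with W=6, T=1]  = 3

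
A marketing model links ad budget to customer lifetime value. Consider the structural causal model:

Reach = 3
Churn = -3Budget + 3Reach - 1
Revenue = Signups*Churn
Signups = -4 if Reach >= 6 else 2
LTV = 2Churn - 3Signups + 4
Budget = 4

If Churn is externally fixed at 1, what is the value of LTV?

Under do(Churn=1), the mechanism Churn = -3Budget + 3Reach - 1 is discarded; Churn is fixed at 1.
Signups = -4 if Reach >= 6 else 2  [with Reach=3]  = 2
LTV = 2Churn - 3Signups + 4  [with Churn=1, Signups=2]  = 0

0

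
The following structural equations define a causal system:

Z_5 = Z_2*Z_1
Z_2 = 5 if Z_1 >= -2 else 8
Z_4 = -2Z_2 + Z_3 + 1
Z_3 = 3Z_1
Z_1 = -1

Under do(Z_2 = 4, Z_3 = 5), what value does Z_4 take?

Setting Z_2 = 4, Z_3 = 5 by intervention discards those variables' equations.
Z_4 = -2Z_2 + Z_3 + 1  [with Z_2=4, Z_3=5]  = -2

-2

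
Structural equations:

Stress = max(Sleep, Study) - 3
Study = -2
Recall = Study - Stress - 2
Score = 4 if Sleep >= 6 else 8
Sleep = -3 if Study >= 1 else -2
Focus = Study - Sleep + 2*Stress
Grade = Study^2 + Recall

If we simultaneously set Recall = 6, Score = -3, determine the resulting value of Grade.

10

Setting Recall = 6, Score = -3 by intervention discards those variables' equations.
Grade = Study^2 + Recall  [with Study=-2, Recall=6]  = 10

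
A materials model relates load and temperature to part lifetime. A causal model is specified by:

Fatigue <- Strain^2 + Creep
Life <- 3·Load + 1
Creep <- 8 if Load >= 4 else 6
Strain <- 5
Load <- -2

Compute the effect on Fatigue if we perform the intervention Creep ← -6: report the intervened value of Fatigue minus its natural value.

The intervention breaks the incoming arrows to Creep: Creep <- 8 if Load >= 4 else 6 no longer applies, and Creep = -6.
Fatigue = Strain^2 + Creep  [with Strain=5, Creep=-6]  = 19
Without intervention: Creep = 8 if Load >= 4 else 6  [with Load=-2]  = 6; Fatigue = Strain^2 + Creep  [with Strain=5, Creep=6]  = 31.
Change = 19 − 31 = -12.

-12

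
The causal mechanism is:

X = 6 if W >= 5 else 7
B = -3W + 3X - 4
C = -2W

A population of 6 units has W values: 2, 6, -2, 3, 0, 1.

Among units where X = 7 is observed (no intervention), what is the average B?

E[B|X=7] averages over only the 5 units with X=7 (W = 2, -2, 3, 0, 1): B = 11, 23, 8, 17, 14, mean 14.6.

14.6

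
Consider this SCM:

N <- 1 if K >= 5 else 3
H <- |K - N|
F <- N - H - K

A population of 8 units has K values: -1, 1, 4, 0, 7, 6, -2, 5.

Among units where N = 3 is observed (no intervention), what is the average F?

-0.4

E[F|N=3] averages over only the 5 units with N=3 (K = -1, 1, 4, 0, -2): F = 0, 0, -2, 0, 0, mean -0.4.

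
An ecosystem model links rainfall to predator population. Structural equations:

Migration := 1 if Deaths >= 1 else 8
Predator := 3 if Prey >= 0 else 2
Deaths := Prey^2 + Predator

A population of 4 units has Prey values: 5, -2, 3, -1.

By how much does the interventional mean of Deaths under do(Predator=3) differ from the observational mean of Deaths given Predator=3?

-7.25

The intervention sets Predator=3 in all 4 units regardless of Prey. Recomputing Deaths per unit gives 28, 7, 12, 4; average 12.75.
Conditioning on Predator=3 selects the 2 unit(s) with Prey ∈ {5, 3}. Their Deaths values: 28, 12. Mean = 20.
Difference = 12.75 − 20 = -7.25.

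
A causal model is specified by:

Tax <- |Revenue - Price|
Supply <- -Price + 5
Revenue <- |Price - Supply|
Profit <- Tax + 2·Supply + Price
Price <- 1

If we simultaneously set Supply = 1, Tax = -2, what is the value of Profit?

Setting Supply = 1, Tax = -2 by intervention discards those variables' equations.
Profit = Tax + 2·Supply + Price  [with Tax=-2, Supply=1, Price=1]  = 1

1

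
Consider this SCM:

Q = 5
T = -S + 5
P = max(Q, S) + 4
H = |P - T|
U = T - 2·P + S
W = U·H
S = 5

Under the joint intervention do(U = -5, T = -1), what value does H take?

10

Setting U = -5, T = -1 by intervention discards those variables' equations.
P = max(Q, S) + 4  [with Q=5, S=5]  = 9
H = |P - T|  [with P=9, T=-1]  = 10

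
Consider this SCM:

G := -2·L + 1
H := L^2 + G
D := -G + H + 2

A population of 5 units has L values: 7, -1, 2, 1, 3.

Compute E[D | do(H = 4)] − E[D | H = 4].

Under do(H=4), H's equation is replaced by H=4 for every unit. Per-unit D: 19, 3, 9, 7, 11. Mean = 9.8.
Observing H=4 restricts to units where H's equation naturally yields 4: L ∈ {-1, 3}. In that subpopulation D = 3, 11, mean 7.
Difference = 9.8 − 7 = 2.8.

2.8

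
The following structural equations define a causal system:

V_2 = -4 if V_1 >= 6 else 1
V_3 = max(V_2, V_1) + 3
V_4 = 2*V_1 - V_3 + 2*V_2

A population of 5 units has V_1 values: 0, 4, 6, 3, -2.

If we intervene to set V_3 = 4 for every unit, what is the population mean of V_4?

The intervention sets V_3=4 in all 5 units regardless of V_1. Recomputing V_4 per unit gives -2, 6, 0, 4, -6; average 0.4.

0.4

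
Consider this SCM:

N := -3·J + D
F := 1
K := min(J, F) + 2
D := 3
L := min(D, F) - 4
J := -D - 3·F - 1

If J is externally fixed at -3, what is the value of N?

12

do(J=-3) replaces the equation J := -D - 3·F - 1 with the constant J = -3.
N = -3·J + D  [with J=-3, D=3]  = 12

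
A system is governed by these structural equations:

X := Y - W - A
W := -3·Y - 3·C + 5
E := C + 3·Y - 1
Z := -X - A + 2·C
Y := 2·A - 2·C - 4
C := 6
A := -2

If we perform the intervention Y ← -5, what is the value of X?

-5

do(Y=-5) replaces the equation Y := 2·A - 2·C - 4 with the constant Y = -5.
W = -3·Y - 3·C + 5  [with Y=-5, C=6]  = 2
X = Y - W - A  [with Y=-5, W=2, A=-2]  = -5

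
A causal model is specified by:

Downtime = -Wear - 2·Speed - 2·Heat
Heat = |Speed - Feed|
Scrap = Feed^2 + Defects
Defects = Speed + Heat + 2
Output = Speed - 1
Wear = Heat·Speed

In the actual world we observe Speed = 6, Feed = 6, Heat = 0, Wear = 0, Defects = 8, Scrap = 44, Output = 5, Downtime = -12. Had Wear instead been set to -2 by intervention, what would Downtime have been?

do(Wear=-2) replaces the equation Wear = Heat·Speed with the constant Wear = -2.
Heat = |Speed - Feed|  [with Speed=6, Feed=6]  = 0
Downtime = -Wear - 2·Speed - 2·Heat  [with Wear=-2, Speed=6, Heat=0]  = -10

-10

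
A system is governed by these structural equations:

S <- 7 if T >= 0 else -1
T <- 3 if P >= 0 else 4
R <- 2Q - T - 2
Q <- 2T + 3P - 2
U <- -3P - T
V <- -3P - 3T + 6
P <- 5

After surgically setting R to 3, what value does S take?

7

The intervention breaks the incoming arrows to R: R <- 2Q - T - 2 no longer applies, and R = 3.
S is not downstream of the intervention, so its value is determined by the original equations.
T = 3 if P >= 0 else 4  [with P=5]  = 3
S = 7 if T >= 0 else -1  [with T=3]  = 7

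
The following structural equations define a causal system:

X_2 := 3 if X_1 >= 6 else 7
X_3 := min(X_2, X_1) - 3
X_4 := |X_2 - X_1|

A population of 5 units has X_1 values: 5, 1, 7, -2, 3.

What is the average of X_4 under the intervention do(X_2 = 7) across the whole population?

4.2

do(X_2=7) breaks X_2's dependence on X_1. With X_2=7 fixed, X_4 across the units is 2, 6, 0, 9, 4, mean 4.2.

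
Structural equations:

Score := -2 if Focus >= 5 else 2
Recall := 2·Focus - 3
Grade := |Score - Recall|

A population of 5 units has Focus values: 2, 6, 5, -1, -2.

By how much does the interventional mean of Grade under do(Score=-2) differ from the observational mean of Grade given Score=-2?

-3.8

Every unit gets Score=-2 under the intervention. Grade values become 3, 11, 9, 3, 5; E[Grade|do(Score=-2)] = 6.2.
Conditioning on Score=-2 selects the 2 unit(s) with Focus ∈ {6, 5}. Their Grade values: 11, 9. Mean = 10.
Difference = 6.2 − 10 = -3.8.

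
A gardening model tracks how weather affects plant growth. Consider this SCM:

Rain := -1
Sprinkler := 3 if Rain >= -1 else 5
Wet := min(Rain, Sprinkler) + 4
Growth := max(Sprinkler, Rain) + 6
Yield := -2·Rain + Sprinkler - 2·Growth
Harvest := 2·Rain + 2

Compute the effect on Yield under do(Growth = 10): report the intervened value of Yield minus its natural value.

-2

Intervening sets Growth = 10 and removes its equation (Growth := max(Sprinkler, Rain) + 6).
Sprinkler = 3 if Rain >= -1 else 5  [with Rain=-1]  = 3
Yield = -2·Rain + Sprinkler - 2·Growth  [with Rain=-1, Sprinkler=3, Growth=10]  = -15
Without intervention: Sprinkler = 3 if Rain >= -1 else 5  [with Rain=-1]  = 3; Growth = max(Sprinkler, Rain) + 6  [with Sprinkler=3, Rain=-1]  = 9; Yield = -2·Rain + Sprinkler - 2·Growth  [with Rain=-1, Sprinkler=3, Growth=9]  = -13.
Change = -15 − (-13) = -2.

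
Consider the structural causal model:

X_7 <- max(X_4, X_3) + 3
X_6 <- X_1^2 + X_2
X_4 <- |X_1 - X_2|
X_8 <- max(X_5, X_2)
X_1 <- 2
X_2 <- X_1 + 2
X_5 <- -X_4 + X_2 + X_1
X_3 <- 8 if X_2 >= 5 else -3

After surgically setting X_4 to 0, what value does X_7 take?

3

The intervention breaks the incoming arrows to X_4: X_4 <- |X_1 - X_2| no longer applies, and X_4 = 0.
X_2 = X_1 + 2  [with X_1=2]  = 4
X_3 = 8 if X_2 >= 5 else -3  [with X_2=4]  = -3
X_7 = max(X_4, X_3) + 3  [with X_4=0, X_3=-3]  = 3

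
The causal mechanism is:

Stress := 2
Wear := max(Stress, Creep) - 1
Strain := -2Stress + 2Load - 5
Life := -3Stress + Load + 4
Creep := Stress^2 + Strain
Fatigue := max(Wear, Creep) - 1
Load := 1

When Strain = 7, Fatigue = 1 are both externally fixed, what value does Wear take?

The joint intervention fixes Strain = 7, Fatigue = 1, removing each variable's own equation.
Creep = Stress^2 + Strain  [with Stress=2, Strain=7]  = 11
Wear = max(Stress, Creep) - 1  [with Stress=2, Creep=11]  = 10

10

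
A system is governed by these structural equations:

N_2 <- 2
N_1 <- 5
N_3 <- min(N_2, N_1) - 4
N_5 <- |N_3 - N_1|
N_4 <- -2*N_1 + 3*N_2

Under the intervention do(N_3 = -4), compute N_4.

The intervention breaks the incoming arrows to N_3: N_3 <- min(N_2, N_1) - 4 no longer applies, and N_3 = -4.
N_4 is not downstream of the intervention, so its value is determined by the original equations.
N_4 = -2*N_1 + 3*N_2  [with N_1=5, N_2=2]  = -4

-4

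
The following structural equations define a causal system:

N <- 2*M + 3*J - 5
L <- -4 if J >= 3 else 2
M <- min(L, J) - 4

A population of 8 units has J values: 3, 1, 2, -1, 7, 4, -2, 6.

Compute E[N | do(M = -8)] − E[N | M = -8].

-7.5

do(M=-8) breaks M's dependence on J. With M=-8 fixed, N across the units is -12, -18, -15, -24, 0, -9, -27, -3, mean -13.5.
E[N|M=-8] averages over only the 4 units with M=-8 (J = 3, 7, 4, 6): N = -12, 0, -9, -3, mean -6.
Difference = -13.5 − (-6) = -7.5.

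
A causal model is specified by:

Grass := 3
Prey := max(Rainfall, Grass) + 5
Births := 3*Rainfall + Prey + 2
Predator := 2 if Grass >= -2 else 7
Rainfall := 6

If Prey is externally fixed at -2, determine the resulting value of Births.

18

do(Prey=-2) replaces the equation Prey := max(Rainfall, Grass) + 5 with the constant Prey = -2.
Births = 3*Rainfall + Prey + 2  [with Rainfall=6, Prey=-2]  = 18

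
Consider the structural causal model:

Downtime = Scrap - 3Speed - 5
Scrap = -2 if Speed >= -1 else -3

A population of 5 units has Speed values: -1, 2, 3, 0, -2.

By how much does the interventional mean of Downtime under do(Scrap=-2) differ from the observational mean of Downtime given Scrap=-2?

1.8

Under do(Scrap=-2), Scrap's equation is replaced by Scrap=-2 for every unit. Per-unit Downtime: -4, -13, -16, -7, -1. Mean = -8.2.
E[Downtime|Scrap=-2] averages over only the 4 units with Scrap=-2 (Speed = -1, 2, 3, 0): Downtime = -4, -13, -16, -7, mean -10.
Difference = -8.2 − (-10) = 1.8.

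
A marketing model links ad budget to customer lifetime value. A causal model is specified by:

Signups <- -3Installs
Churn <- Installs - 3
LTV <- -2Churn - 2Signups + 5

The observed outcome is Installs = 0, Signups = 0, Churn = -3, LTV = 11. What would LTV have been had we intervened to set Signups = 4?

3

Under do(Signups=4), the mechanism Signups <- -3Installs is discarded; Signups is fixed at 4.
Churn = Installs - 3  [with Installs=0]  = -3
LTV = -2Churn - 2Signups + 5  [with Churn=-3, Signups=4]  = 3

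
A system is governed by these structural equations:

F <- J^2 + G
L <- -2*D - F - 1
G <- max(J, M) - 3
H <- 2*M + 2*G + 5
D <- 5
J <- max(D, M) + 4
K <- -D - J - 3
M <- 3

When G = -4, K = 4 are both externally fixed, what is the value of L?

Setting G = -4, K = 4 by intervention discards those variables' equations.
J = max(D, M) + 4  [with D=5, M=3]  = 9
F = J^2 + G  [with J=9, G=-4]  = 77
L = -2*D - F - 1  [with D=5, F=77]  = -88

-88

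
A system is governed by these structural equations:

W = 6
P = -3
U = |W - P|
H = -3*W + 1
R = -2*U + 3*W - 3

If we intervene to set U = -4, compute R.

The intervention breaks the incoming arrows to U: U = |W - P| no longer applies, and U = -4.
R = -2*U + 3*W - 3  [with U=-4, W=6]  = 23

23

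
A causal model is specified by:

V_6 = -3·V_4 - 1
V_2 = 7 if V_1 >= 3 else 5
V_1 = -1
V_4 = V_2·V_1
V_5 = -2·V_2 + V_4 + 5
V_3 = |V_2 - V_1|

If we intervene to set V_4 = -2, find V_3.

6

Under do(V_4=-2), the mechanism V_4 = V_2·V_1 is discarded; V_4 is fixed at -2.
Since V_3 is not a descendant of the intervened variable, it is unaffected.
V_2 = 7 if V_1 >= 3 else 5  [with V_1=-1]  = 5
V_3 = |V_2 - V_1|  [with V_2=5, V_1=-1]  = 6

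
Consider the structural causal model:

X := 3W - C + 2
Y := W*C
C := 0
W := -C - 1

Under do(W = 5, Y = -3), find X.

17

The joint intervention fixes W = 5, Y = -3, removing each variable's own equation.
X = 3W - C + 2  [with W=5, C=0]  = 17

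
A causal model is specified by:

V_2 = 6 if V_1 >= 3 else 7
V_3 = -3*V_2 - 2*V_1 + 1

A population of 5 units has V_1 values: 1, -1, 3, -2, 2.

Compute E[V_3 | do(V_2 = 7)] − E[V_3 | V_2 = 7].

-1.2

do(V_2=7) breaks V_2's dependence on V_1. With V_2=7 fixed, V_3 across the units is -22, -18, -26, -16, -24, mean -21.2.
E[V_3|V_2=7] averages over only the 4 units with V_2=7 (V_1 = 1, -1, -2, 2): V_3 = -22, -18, -16, -24, mean -20.
Difference = -21.2 − (-20) = -1.2.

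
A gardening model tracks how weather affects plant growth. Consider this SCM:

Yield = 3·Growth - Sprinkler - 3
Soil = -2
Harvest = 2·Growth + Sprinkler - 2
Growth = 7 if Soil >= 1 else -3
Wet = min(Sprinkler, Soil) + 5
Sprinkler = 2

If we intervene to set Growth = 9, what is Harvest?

18

Under do(Growth=9), the mechanism Growth = 7 if Soil >= 1 else -3 is discarded; Growth is fixed at 9.
Harvest = 2·Growth + Sprinkler - 2  [with Growth=9, Sprinkler=2]  = 18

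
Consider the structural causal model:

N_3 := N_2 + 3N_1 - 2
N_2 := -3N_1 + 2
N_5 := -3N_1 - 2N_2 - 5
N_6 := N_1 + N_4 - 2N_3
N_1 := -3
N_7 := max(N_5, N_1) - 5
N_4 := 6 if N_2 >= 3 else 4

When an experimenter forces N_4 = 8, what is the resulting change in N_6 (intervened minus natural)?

2

Under do(N_4=8), the mechanism N_4 := 6 if N_2 >= 3 else 4 is discarded; N_4 is fixed at 8.
N_2 = -3N_1 + 2  [with N_1=-3]  = 11
N_3 = N_2 + 3N_1 - 2  [with N_2=11, N_1=-3]  = 0
N_6 = N_1 + N_4 - 2N_3  [with N_1=-3, N_4=8, N_3=0]  = 5
Without intervention: N_2 = -3N_1 + 2  [with N_1=-3]  = 11; N_3 = N_2 + 3N_1 - 2  [with N_2=11, N_1=-3]  = 0; N_4 = 6 if N_2 >= 3 else 4  [with N_2=11]  = 6; N_6 = N_1 + N_4 - 2N_3  [with N_1=-3, N_4=6, N_3=0]  = 3.
Change = 5 − 3 = 2.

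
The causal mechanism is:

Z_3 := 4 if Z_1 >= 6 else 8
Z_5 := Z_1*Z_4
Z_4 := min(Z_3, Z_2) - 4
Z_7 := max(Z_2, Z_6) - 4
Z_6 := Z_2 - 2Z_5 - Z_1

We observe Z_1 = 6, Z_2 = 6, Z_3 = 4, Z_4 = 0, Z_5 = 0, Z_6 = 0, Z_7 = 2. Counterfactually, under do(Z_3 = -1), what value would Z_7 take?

56

The intervention breaks the incoming arrows to Z_3: Z_3 := 4 if Z_1 >= 6 else 8 no longer applies, and Z_3 = -1.
Z_4 = min(Z_3, Z_2) - 4  [with Z_3=-1, Z_2=6]  = -5
Z_5 = Z_1*Z_4  [with Z_1=6, Z_4=-5]  = -30
Z_6 = Z_2 - 2Z_5 - Z_1  [with Z_2=6, Z_5=-30, Z_1=6]  = 60
Z_7 = max(Z_2, Z_6) - 4  [with Z_2=6, Z_6=60]  = 56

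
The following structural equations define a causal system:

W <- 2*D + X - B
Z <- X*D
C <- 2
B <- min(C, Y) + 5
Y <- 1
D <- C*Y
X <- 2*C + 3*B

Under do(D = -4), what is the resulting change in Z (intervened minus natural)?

The intervention breaks the incoming arrows to D: D <- C*Y no longer applies, and D = -4.
B = min(C, Y) + 5  [with C=2, Y=1]  = 6
X = 2*C + 3*B  [with C=2, B=6]  = 22
Z = X*D  [with X=22, D=-4]  = -88
Without intervention: B = min(C, Y) + 5  [with C=2, Y=1]  = 6; X = 2*C + 3*B  [with C=2, B=6]  = 22; D = C*Y  [with C=2, Y=1]  = 2; Z = X*D  [with X=22, D=2]  = 44.
Change = -88 − 44 = -132.

-132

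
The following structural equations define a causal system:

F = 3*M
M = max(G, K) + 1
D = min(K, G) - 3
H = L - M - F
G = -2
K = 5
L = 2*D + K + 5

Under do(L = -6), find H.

-30

Intervening sets L = -6 and removes its equation (L = 2*D + K + 5).
M = max(G, K) + 1  [with G=-2, K=5]  = 6
F = 3*M  [with M=6]  = 18
H = L - M - F  [with L=-6, M=6, F=18]  = -30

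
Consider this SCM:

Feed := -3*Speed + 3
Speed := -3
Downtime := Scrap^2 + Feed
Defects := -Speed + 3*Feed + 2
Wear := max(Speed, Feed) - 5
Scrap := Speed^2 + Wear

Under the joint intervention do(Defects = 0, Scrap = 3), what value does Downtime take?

The joint intervention fixes Defects = 0, Scrap = 3, removing each variable's own equation.
Feed = -3*Speed + 3  [with Speed=-3]  = 12
Downtime = Scrap^2 + Feed  [with Scrap=3, Feed=12]  = 21

21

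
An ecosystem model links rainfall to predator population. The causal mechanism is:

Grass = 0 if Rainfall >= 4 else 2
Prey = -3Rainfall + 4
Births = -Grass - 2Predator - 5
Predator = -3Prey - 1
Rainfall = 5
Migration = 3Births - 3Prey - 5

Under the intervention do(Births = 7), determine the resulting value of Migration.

49

The intervention breaks the incoming arrows to Births: Births = -Grass - 2Predator - 5 no longer applies, and Births = 7.
Prey = -3Rainfall + 4  [with Rainfall=5]  = -11
Migration = 3Births - 3Prey - 5  [with Births=7, Prey=-11]  = 49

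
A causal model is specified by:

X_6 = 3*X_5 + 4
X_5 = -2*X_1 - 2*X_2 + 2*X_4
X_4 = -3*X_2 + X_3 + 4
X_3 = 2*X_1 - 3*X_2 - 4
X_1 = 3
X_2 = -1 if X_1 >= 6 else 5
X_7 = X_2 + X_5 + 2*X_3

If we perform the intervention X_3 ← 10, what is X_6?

-50

The intervention breaks the incoming arrows to X_3: X_3 = 2*X_1 - 3*X_2 - 4 no longer applies, and X_3 = 10.
X_2 = -1 if X_1 >= 6 else 5  [with X_1=3]  = 5
X_4 = -3*X_2 + X_3 + 4  [with X_2=5, X_3=10]  = -1
X_5 = -2*X_1 - 2*X_2 + 2*X_4  [with X_1=3, X_2=5, X_4=-1]  = -18
X_6 = 3*X_5 + 4  [with X_5=-18]  = -50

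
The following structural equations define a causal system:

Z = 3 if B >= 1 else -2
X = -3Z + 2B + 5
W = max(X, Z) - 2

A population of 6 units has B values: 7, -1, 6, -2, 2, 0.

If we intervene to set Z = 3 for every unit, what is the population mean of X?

The intervention sets Z=3 in all 6 units regardless of B. Recomputing X per unit gives 10, -6, 8, -8, 0, -4; average 0.

0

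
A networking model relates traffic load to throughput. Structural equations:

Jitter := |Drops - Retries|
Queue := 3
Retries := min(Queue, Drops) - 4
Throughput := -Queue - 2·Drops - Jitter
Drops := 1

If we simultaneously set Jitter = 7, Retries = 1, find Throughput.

The joint intervention fixes Jitter = 7, Retries = 1, removing each variable's own equation.
Throughput = -Queue - 2·Drops - Jitter  [with Queue=3, Drops=1, Jitter=7]  = -12

-12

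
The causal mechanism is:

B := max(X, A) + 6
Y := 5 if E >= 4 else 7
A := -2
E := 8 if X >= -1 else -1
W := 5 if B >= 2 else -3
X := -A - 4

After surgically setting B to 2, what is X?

-2

Under do(B=2), the mechanism B := max(X, A) + 6 is discarded; B is fixed at 2.
Since X is not a descendant of the intervened variable, it is unaffected.
X = -A - 4  [with A=-2]  = -2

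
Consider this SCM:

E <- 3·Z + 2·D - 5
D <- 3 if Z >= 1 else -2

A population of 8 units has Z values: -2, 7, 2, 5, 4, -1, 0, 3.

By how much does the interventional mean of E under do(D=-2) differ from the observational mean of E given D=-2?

Every unit gets D=-2 under the intervention. E values become -15, 12, -3, 6, 3, -12, -9, 0; E[E|do(D=-2)] = -2.25.
Observing D=-2 restricts to units where D's equation naturally yields -2: Z ∈ {-2, -1, 0}. In that subpopulation E = -15, -12, -9, mean -12.
Difference = -2.25 − (-12) = 9.75.

9.75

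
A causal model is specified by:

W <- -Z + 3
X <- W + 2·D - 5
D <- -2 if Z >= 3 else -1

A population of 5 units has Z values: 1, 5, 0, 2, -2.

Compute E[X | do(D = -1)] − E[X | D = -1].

Under do(D=-1), D's equation is replaced by D=-1 for every unit. Per-unit X: -5, -9, -4, -6, -2. Mean = -5.2.
E[X|D=-1] averages over only the 4 units with D=-1 (Z = 1, 0, 2, -2): X = -5, -4, -6, -2, mean -4.25.
Difference = -5.2 − (-4.25) = -0.95.

-0.95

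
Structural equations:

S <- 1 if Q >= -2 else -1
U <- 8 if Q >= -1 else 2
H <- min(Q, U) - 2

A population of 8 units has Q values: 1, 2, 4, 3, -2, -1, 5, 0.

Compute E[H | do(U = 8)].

-0.5

Under do(U=8), U's equation is replaced by U=8 for every unit. Per-unit H: -1, 0, 2, 1, -4, -3, 3, -2. Mean = -0.5.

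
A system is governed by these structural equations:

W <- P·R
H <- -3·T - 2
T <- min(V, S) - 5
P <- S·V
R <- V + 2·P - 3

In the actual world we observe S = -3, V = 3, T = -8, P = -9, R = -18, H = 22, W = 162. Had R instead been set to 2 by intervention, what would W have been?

-18

Under do(R=2), the mechanism R <- V + 2·P - 3 is discarded; R is fixed at 2.
P = S·V  [with S=-3, V=3]  = -9
W = P·R  [with P=-9, R=2]  = -18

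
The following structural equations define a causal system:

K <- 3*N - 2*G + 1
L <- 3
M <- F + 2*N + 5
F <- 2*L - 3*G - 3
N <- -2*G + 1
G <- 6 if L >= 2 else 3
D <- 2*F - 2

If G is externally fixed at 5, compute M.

-25

do(G=5) replaces the equation G <- 6 if L >= 2 else 3 with the constant G = 5.
N = -2*G + 1  [with G=5]  = -9
F = 2*L - 3*G - 3  [with L=3, G=5]  = -12
M = F + 2*N + 5  [with F=-12, N=-9]  = -25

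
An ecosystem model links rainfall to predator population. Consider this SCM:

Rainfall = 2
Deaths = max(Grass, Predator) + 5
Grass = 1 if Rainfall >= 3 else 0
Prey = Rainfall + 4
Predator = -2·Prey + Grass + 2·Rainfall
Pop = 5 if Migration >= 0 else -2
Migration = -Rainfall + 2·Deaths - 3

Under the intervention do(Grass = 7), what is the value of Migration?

19

Under do(Grass=7), the mechanism Grass = 1 if Rainfall >= 3 else 0 is discarded; Grass is fixed at 7.
Prey = Rainfall + 4  [with Rainfall=2]  = 6
Predator = -2·Prey + Grass + 2·Rainfall  [with Prey=6, Grass=7, Rainfall=2]  = -1
Deaths = max(Grass, Predator) + 5  [with Grass=7, Predator=-1]  = 12
Migration = -Rainfall + 2·Deaths - 3  [with Rainfall=2, Deaths=12]  = 19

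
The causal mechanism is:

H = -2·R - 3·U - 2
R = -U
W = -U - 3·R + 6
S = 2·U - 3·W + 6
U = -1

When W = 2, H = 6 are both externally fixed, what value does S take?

-2

Setting W = 2, H = 6 by intervention discards those variables' equations.
S = 2·U - 3·W + 6  [with U=-1, W=2]  = -2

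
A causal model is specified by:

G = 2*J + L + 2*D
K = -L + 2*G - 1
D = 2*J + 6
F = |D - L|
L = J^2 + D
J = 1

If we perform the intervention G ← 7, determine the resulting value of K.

Under do(G=7), the mechanism G = 2*J + L + 2*D is discarded; G is fixed at 7.
D = 2*J + 6  [with J=1]  = 8
L = J^2 + D  [with J=1, D=8]  = 9
K = -L + 2*G - 1  [with L=9, G=7]  = 4

4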